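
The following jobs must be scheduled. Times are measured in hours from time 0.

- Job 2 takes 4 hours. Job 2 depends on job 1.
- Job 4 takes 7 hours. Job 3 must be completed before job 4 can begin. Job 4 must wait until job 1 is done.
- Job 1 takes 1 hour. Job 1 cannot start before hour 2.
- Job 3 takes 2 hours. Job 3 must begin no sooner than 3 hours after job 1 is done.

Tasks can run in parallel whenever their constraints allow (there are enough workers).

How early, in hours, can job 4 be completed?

Job 1 waits on its own release at hour 2, so it starts at hour 2 and finishes at 2 + 1 = hour 3.
Job 3 cannot begin until job 1 (finishes hour 3, plus 3-hour gap → hour 6). It runs from hour 6 to 6 + 2 = hour 8.
Job 4 has to wait for job 3 (finishes hour 8); job 1 (finishes hour 3). The latest of these is hour 8, so job 4 runs hour 8 to 8 + 7 = hour 15.

15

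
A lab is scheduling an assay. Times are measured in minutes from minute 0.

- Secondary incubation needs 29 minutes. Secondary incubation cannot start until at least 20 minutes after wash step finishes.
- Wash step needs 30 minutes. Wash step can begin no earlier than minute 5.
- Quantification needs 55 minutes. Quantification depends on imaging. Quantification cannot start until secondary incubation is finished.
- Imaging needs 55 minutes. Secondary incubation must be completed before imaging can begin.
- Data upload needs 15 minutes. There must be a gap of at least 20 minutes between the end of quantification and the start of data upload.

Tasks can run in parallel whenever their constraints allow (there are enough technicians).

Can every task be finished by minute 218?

After its own release at minute 5, wash step can start at minute 5 and finishes at minute 35.
Secondary incubation cannot begin until wash step (finishes minute 35, plus 20-minute gap → minute 55). It runs from minute 55 to 55 + 29 = minute 84.
Imaging waits on secondary incubation (finishes minute 84), so it starts at minute 84 and finishes at 84 + 55 = minute 139.
Quantification needs all of imaging (finishes minute 139); secondary incubation (finishes minute 84). That puts its earliest start at minute 139; it finishes at 139 + 55 = minute 194.
After quantification (finishes minute 194, plus 20-minute gap → minute 214), data upload can start at minute 214 and finishes at minute 229.
The earliest everything can be done is minute 229, which is after the deadline of 218, so it is not possible.

No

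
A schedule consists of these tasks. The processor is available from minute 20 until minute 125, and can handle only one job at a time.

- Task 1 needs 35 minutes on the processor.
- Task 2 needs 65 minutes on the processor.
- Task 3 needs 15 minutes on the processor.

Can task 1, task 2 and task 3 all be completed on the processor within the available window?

No

The processor window is 125 − 20 = 105 minutes.
Running back to back, the jobs need 35 + 65 + 15 = 115 minutes on the processor.
Since 115 > 105, they cannot all fit.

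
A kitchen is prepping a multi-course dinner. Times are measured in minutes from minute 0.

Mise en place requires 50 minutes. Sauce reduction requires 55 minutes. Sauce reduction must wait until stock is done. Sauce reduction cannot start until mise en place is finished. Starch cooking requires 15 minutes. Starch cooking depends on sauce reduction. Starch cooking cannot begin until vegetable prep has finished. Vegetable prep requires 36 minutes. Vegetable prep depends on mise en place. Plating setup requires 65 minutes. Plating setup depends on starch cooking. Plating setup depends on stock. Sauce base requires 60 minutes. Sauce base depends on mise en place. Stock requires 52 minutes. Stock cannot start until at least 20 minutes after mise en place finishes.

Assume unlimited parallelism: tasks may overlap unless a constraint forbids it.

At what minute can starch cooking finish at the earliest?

Mise en place has no prerequisites, so it starts at minute 0 and finishes at minute 50.
After mise en place (finishes minute 50), vegetable prep can start at minute 50 and finishes at minute 86.
Stock waits on mise en place (finishes minute 50, plus 20-minute gap → minute 70), so it starts at minute 70 and finishes at 70 + 52 = minute 122.
Sauce reduction cannot start until stock (finishes minute 122); mise en place (finishes minute 50). The controlling bound is minute 122, so sauce reduction finishes at 122 + 55 = minute 177.
Starch cooking has to wait for sauce reduction (finishes minute 177); vegetable prep (finishes minute 86). The latest of these is minute 177, so starch cooking runs minute 177 to 177 + 15 = minute 192.

192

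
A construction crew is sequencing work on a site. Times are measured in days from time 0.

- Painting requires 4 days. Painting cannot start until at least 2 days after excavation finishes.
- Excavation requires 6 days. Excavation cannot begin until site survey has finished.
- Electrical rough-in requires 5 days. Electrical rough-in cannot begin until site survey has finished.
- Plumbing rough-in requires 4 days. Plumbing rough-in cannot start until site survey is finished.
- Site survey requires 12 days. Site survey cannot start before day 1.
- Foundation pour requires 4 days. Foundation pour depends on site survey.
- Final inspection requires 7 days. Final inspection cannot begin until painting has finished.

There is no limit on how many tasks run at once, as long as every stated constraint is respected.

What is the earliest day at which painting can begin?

21

Site survey cannot begin until its own release at day 1. It runs from day 1 to 1 + 12 = day 13.
Excavation cannot begin until site survey (finishes day 13). It runs from day 13 to 13 + 6 = day 19.
Painting waits on excavation (finishes day 19, plus 2-day gap → day 21), so the earliest it can start is day 21.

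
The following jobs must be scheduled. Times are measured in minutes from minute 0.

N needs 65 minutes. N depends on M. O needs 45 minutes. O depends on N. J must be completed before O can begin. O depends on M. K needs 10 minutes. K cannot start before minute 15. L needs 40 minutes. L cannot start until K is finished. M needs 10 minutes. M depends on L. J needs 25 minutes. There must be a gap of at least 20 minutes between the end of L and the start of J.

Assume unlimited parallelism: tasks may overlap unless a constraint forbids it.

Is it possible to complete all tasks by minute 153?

No

K cannot begin until its own release at minute 15. It runs from minute 15 to 15 + 10 = minute 25.
L cannot begin until K (finishes minute 25). It runs from minute 25 to 25 + 40 = minute 65.
After L (finishes minute 65), M can start at minute 65 and finishes at minute 75.
N waits on M (finishes minute 75), so it starts at minute 75 and finishes at 75 + 65 = minute 140.
After L (finishes minute 65, plus 20-minute gap → minute 85), J can start at minute 85 and finishes at minute 110.
For O: N (finishes minute 140); J (finishes minute 110); M (finishes minute 75). Taking the maximum gives a start of minute 140, and it finishes at 140 + 45 = minute 185.
The earliest everything can be done is minute 185, which is after the deadline of 153, so it is not possible.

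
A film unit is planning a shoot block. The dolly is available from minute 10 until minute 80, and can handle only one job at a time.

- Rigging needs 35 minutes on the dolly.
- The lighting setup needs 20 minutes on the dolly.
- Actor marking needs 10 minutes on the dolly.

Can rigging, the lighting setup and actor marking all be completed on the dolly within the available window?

Yes

The dolly window is 80 − 10 = 70 minutes.
Running back to back, the jobs need 35 + 20 + 10 = 65 minutes on the dolly.
Since 65 ≤ 70, they fit within the window.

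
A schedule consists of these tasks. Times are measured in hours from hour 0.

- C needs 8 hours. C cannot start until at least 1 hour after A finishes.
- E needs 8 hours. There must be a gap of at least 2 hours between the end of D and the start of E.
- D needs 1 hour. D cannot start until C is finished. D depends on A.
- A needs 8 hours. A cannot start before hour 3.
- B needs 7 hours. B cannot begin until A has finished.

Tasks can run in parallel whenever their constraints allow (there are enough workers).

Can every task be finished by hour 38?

Yes

After its own release at hour 3, A can start at hour 3 and finishes at hour 11.
C cannot begin until A (finishes hour 11, plus 1-hour gap → hour 12). It runs from hour 12 to 12 + 8 = hour 20.
D cannot start until C (finishes hour 20); A (finishes hour 11). The controlling bound is hour 20, so D finishes at 20 + 1 = hour 21.
E waits on D (finishes hour 21, plus 2-hour gap → hour 23), so it starts at hour 23 and finishes at 23 + 8 = hour 31.
After A (finishes hour 11), B can start at hour 11 and finishes at hour 18.
Every task is finished by hour 31, which is no later than the deadline of 38, so the schedule is feasible.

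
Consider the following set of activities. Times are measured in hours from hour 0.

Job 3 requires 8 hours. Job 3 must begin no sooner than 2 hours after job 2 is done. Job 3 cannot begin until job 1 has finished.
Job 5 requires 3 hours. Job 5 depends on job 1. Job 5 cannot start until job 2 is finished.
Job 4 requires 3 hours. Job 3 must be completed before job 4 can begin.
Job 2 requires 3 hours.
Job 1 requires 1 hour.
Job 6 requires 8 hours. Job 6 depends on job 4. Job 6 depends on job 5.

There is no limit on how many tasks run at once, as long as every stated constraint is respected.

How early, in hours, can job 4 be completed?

16

Job 2 has no prerequisites, so it starts at hour 0 and finishes at hour 3.
Job 1 can start immediately at hour 0; it finishes at hour 1.
Job 3 has to wait for job 2 (finishes hour 3, plus 2-hour gap → hour 5); job 1 (finishes hour 1). The latest of these is hour 5, so job 3 runs hour 5 to 5 + 8 = hour 13.
Job 4 waits on job 3 (finishes hour 13), so it starts at hour 13 and finishes at 13 + 3 = hour 16.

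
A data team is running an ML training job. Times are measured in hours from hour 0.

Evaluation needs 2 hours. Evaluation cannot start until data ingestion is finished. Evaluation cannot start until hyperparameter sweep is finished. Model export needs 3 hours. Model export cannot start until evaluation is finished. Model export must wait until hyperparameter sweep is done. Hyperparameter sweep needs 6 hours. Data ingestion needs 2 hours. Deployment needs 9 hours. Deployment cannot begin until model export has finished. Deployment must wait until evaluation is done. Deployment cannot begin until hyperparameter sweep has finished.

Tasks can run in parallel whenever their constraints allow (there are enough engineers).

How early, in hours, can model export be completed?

11

Hyperparameter sweep can start immediately at hour 0; it finishes at hour 6.
Data ingestion has no prerequisites, so it starts at hour 0 and finishes at hour 2.
Evaluation has to wait for data ingestion (finishes hour 2); hyperparameter sweep (finishes hour 6). The latest of these is hour 6, so evaluation runs hour 6 to 6 + 2 = hour 8.
Model export has to wait for evaluation (finishes hour 8); hyperparameter sweep (finishes hour 6). The latest of these is hour 8, so model export runs hour 8 to 8 + 3 = hour 11.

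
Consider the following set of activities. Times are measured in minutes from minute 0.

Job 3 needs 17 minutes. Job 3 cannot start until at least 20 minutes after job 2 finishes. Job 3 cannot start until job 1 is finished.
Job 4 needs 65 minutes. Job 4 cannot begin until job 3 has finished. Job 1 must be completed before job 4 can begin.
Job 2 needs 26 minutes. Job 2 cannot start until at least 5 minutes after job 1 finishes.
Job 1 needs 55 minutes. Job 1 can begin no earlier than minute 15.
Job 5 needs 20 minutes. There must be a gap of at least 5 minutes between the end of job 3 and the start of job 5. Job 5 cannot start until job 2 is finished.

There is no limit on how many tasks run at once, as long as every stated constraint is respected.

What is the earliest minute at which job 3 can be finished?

138

After its own release at minute 15, job 1 can start at minute 15 and finishes at minute 70.
Job 2 waits on job 1 (finishes minute 70, plus 5-minute gap → minute 75), so it starts at minute 75 and finishes at 75 + 26 = minute 101.
Job 3 has to wait for job 2 (finishes minute 101, plus 20-minute gap → minute 121); job 1 (finishes minute 70). The latest of these is minute 121, so job 3 runs minute 121 to 121 + 17 = minute 138.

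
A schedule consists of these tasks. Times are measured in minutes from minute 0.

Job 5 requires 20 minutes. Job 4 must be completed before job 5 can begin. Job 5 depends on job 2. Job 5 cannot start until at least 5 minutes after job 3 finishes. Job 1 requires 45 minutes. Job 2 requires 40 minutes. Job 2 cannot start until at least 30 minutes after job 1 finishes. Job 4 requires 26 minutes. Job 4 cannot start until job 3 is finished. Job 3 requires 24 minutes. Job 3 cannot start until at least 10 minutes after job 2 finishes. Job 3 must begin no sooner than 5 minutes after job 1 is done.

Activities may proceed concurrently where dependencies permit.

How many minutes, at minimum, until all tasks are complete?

Nothing blocks job 1, so it runs from minute 0 to minute 45.
Job 2 waits on job 1 (finishes minute 45, plus 30-minute gap → minute 75), so it starts at minute 75 and finishes at 75 + 40 = minute 115.
Job 3 cannot start until job 2 (finishes minute 115, plus 10-minute gap → minute 125); job 1 (finishes minute 45, plus 5-minute gap → minute 50). The controlling bound is minute 125, so job 3 finishes at 125 + 24 = minute 149.
Job 4 waits on job 3 (finishes minute 149), so it starts at minute 149 and finishes at 149 + 26 = minute 175.
Job 5 has to wait for job 4 (finishes minute 175); job 2 (finishes minute 115); job 3 (finishes minute 149, plus 5-minute gap → minute 154). The latest of these is minute 175, so job 5 runs minute 175 to 175 + 20 = minute 195.
All tasks are finished once the last one completes. Finish times: Job 1 at 45, Job 2 at 115, Job 3 at 149, Job 4 at 175, Job 5 at 195. The latest is minute 195.

195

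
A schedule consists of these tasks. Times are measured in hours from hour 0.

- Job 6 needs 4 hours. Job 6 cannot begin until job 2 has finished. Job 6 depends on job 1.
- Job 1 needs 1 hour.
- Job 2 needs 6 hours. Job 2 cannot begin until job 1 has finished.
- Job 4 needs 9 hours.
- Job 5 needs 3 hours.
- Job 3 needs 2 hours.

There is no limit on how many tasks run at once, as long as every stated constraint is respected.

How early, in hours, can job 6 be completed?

Job 1 has no prerequisites, so it starts at hour 0 and finishes at hour 1.
After job 1 (finishes hour 1), job 2 can start at hour 1 and finishes at hour 7.
For job 6: job 2 (finishes hour 7); job 1 (finishes hour 1). Taking the maximum gives a start of hour 7, and it finishes at 7 + 4 = hour 11.

11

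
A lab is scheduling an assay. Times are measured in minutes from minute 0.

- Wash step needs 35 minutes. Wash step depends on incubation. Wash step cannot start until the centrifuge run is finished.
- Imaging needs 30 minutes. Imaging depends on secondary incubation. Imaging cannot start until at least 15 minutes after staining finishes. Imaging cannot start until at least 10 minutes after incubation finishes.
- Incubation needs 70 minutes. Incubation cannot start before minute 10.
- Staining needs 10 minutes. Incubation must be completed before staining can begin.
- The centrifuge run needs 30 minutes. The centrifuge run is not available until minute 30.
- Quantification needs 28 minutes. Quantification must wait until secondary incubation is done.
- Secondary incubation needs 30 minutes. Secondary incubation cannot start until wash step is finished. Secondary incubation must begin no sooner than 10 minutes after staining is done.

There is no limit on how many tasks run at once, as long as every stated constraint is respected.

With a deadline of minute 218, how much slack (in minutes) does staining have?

58

Incubation waits on its own release at minute 10, so it starts at minute 10 and finishes at 10 + 70 = minute 80.
Staining waits on incubation (finishes minute 80), so it starts at minute 80 and finishes at 80 + 10 = minute 90.

Working backward from the deadline:
Imaging must finish by minute 218; it takes 30 minutes, so it must start by 218 − 30 = minute 188.
Quantification has no dependents, so it just needs to finish by minute 218. Starting by 218 − 28 = minute 190 achieves that.
Secondary incubation must finish in time for imaging (must start by minute 188); quantification (must start by minute 190). The tightest is minute 188, so secondary incubation must start by 188 − 30 = minute 158.
For staining: secondary incubation (must start by minute 158, minus 10-minute gap → minute 148); imaging (must start by minute 188, minus 15-minute gap → minute 173). The most restrictive is minute 148; with a 10-minute duration, staining must start by minute 138.
So staining can start as early as minute 80 and as late as minute 138, giving 138 − 80 = 58 minutes of slack.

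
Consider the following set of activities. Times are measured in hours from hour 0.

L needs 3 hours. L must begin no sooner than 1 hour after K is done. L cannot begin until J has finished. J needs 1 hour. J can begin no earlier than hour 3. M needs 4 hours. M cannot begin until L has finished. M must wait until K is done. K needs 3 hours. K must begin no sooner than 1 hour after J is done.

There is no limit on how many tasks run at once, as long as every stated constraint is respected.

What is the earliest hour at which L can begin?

9

After its own release at hour 3, J can start at hour 3 and finishes at hour 4.
After J (finishes hour 4, plus 1-hour gap → hour 5), K can start at hour 5 and finishes at hour 8.
L waits on K (finishes hour 8, plus 1-hour gap → hour 9); J (finishes hour 4). The latest of these is hour 9, which is the earliest L can start.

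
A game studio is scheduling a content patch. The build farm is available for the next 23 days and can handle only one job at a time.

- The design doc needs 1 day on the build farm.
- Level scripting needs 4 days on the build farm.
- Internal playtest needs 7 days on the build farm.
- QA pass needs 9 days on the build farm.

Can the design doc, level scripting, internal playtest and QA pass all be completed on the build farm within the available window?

Running back to back, the jobs need 1 + 4 + 7 + 9 = 21 days on the build farm.
Since 21 ≤ 23, they fit within the window.

Yes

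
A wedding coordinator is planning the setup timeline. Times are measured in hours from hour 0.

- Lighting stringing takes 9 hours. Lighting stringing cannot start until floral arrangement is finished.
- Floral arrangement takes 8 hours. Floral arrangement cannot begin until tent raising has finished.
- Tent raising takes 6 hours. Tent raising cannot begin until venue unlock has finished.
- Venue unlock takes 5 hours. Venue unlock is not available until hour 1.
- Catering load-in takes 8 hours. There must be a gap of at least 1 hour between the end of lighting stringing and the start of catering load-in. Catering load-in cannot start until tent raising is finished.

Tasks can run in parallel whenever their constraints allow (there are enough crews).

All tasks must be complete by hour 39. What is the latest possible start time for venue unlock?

2

Catering load-in must finish by hour 39; it takes 8 hours, so it must start by 39 − 8 = hour 31.
Since catering load-in (must start by hour 31, minus 1-hour gap → hour 30) depends on it, lighting stringing must finish by hour 30. Backing off its 9-hour duration gives a latest start of hour 21.
Since lighting stringing (must start by hour 21) depends on it, floral arrangement must finish by hour 21. Backing off its 8-hour duration gives a latest start of hour 13.
Tent raising feeds floral arrangement (must start by hour 13); catering load-in (must start by hour 31). Taking the minimum, tent raising must finish by hour 13 and start by 13 − 6 = hour 7.
Venue unlock must finish before tent raising (must start by hour 7). With a 5-hour duration, venue unlock must start by 7 − 5 = hour 2.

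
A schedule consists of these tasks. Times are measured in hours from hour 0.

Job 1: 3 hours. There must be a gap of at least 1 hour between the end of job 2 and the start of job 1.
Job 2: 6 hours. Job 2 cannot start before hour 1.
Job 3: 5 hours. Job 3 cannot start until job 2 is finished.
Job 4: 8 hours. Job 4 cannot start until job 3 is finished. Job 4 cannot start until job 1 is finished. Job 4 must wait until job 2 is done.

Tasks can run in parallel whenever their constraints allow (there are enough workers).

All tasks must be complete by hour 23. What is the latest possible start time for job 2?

Job 4 must finish by hour 23; it takes 8 hours, so it must start by 23 − 8 = hour 15.
Since job 4 (must start by hour 15) depends on it, job 1 must finish by hour 15. Backing off its 3-hour duration gives a latest start of hour 12.
Job 3 must finish before job 4 (must start by hour 15). With a 5-hour duration, job 3 must start by 15 − 5 = hour 10.
Job 2 has several dependents: job 1 (must start by hour 12, minus 1-hour gap → hour 11); job 3 (must start by hour 10); job 4 (must start by hour 15). The earliest of those limits is hour 10, so job 2 must start by 10 − 6 = hour 4.

4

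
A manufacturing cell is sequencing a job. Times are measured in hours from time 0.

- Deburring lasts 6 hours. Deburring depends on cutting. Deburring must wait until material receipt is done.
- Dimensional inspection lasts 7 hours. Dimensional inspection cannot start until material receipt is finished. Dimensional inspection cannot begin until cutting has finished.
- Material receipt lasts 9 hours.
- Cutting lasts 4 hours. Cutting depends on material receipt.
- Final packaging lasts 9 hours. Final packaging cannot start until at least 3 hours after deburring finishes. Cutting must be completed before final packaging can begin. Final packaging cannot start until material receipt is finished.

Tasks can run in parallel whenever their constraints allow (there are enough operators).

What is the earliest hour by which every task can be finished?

31

Material receipt has no prerequisites, so it starts at hour 0 and finishes at hour 9.
Cutting cannot begin until material receipt (finishes hour 9). It runs from hour 9 to 9 + 4 = hour 13.
For dimensional inspection: material receipt (finishes hour 9); cutting (finishes hour 13). Taking the maximum gives a start of hour 13, and it finishes at 13 + 7 = hour 20.
Deburring needs all of cutting (finishes hour 13); material receipt (finishes hour 9). That puts its earliest start at hour 13; it finishes at 13 + 6 = hour 19.
Final packaging cannot start until deburring (finishes hour 19, plus 3-hour gap → hour 22); cutting (finishes hour 13); material receipt (finishes hour 9). The controlling bound is hour 22, so final packaging finishes at 22 + 9 = hour 31.
All tasks are finished once the last one completes. Finish times: Material receipt at 9, Cutting at 13, Deburring at 19, Dimensional inspection at 20, Final packaging at 31. The latest is hour 31.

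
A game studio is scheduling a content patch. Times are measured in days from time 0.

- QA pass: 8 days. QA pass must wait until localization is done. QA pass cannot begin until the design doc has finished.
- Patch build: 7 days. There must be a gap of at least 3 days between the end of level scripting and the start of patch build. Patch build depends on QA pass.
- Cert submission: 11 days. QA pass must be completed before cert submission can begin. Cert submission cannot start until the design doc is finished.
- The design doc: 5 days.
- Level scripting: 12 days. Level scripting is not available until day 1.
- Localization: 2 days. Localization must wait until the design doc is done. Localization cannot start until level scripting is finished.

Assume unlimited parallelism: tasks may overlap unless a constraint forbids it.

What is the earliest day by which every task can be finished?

34

After its own release at day 1, level scripting can start at day 1 and finishes at day 13.
Nothing blocks the design doc, so it runs from day 0 to day 5.
For localization: the design doc (finishes day 5); level scripting (finishes day 13). Taking the maximum gives a start of day 13, and it finishes at 13 + 2 = day 15.
QA pass cannot start until localization (finishes day 15); the design doc (finishes day 5). The controlling bound is day 15, so QA pass finishes at 15 + 8 = day 23.
Patch build needs all of level scripting (finishes day 13, plus 3-day gap → day 16); QA pass (finishes day 23). That puts its earliest start at day 23; it finishes at 23 + 7 = day 30.
For cert submission: QA pass (finishes day 23); the design doc (finishes day 5). Taking the maximum gives a start of day 23, and it finishes at 23 + 11 = day 34.
All tasks are finished once the last one completes. Finish times: The design doc at 5, Level scripting at 13, Localization at 15, QA pass at 23, Cert submission at 34, Patch build at 30. The latest is day 34.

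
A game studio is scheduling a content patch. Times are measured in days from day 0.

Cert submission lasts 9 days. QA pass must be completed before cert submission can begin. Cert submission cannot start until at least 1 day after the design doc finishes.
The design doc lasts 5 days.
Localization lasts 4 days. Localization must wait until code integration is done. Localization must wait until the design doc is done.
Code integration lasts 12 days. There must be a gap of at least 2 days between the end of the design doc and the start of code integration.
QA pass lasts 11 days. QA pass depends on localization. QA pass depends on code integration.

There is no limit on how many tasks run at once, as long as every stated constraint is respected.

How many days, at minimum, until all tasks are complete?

43

Nothing blocks the design doc, so it runs from day 0 to day 5.
After the design doc (finishes day 5, plus 2-day gap → day 7), code integration can start at day 7 and finishes at day 19.
For localization: code integration (finishes day 19); the design doc (finishes day 5). Taking the maximum gives a start of day 19, and it finishes at 19 + 4 = day 23.
QA pass needs all of localization (finishes day 23); code integration (finishes day 19). That puts its earliest start at day 23; it finishes at 23 + 11 = day 34.
Cert submission needs all of QA pass (finishes day 34); the design doc (finishes day 5, plus 1-day gap → day 6). That puts its earliest start at day 34; it finishes at 34 + 9 = day 43.
All tasks are finished once the last one completes. Finish times: The design doc at 5, Code integration at 19, Localization at 23, QA pass at 34, Cert submission at 43. The latest is day 43.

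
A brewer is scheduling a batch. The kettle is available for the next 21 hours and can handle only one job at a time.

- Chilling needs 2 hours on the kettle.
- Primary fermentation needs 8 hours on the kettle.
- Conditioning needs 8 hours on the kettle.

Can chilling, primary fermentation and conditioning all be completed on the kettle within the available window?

Running back to back, the jobs need 2 + 8 + 8 = 18 hours on the kettle.
Since 18 ≤ 21, they fit within the window.

Yes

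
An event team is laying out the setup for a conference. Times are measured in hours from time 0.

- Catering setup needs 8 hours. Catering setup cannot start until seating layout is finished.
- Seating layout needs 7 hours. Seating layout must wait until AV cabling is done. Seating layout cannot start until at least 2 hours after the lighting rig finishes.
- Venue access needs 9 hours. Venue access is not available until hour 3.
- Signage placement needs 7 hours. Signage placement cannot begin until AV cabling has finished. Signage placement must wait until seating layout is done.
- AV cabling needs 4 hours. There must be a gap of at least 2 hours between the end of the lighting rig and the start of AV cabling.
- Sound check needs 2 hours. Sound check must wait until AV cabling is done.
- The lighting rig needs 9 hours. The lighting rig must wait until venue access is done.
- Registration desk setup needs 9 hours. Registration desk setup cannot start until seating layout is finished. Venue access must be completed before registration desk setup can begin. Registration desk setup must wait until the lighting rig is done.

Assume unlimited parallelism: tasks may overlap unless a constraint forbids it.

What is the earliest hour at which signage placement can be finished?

41

Venue access cannot begin until its own release at hour 3. It runs from hour 3 to 3 + 9 = hour 12.
The lighting rig waits on venue access (finishes hour 12), so it starts at hour 12 and finishes at 12 + 9 = hour 21.
After the lighting rig (finishes hour 21, plus 2-hour gap → hour 23), AV cabling can start at hour 23 and finishes at hour 27.
Seating layout needs all of AV cabling (finishes hour 27); the lighting rig (finishes hour 21, plus 2-hour gap → hour 23). That puts its earliest start at hour 27; it finishes at 27 + 7 = hour 34.
Signage placement has to wait for AV cabling (finishes hour 27); seating layout (finishes hour 34). The latest of these is hour 34, so signage placement runs hour 34 to 34 + 7 = hour 41.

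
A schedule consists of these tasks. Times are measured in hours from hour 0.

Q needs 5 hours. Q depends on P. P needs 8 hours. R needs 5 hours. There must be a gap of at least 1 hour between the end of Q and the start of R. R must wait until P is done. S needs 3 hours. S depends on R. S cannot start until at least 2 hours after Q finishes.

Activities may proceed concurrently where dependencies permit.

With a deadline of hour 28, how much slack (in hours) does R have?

6

P has no prerequisites, so it starts at hour 0 and finishes at hour 8.
After P (finishes hour 8), Q can start at hour 8 and finishes at hour 13.
R needs all of Q (finishes hour 13, plus 1-hour gap → hour 14); P (finishes hour 8). That puts its earliest start at hour 14; it finishes at 14 + 5 = hour 19.

Working backward from the deadline:
To finish by hour 28, S (duration 3) must start no later than hour 25.
R feeds into S (must start by hour 25); so R must finish by hour 25 and therefore start by hour 20.
So R can start as early as hour 14 and as late as hour 20, giving 20 − 14 = 6 hours of slack.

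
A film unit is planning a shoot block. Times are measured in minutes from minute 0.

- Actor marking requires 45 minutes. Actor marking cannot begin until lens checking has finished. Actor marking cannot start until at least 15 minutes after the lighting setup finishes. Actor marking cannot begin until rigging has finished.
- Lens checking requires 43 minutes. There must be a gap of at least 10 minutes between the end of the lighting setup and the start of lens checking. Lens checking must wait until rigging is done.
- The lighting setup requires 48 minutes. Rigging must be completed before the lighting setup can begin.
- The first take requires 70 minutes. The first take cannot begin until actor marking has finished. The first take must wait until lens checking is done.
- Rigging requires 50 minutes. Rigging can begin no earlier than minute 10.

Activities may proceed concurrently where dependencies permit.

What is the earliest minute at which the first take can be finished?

Rigging waits on its own release at minute 10, so it starts at minute 10 and finishes at 10 + 50 = minute 60.
The lighting setup cannot begin until rigging (finishes minute 60). It runs from minute 60 to 60 + 48 = minute 108.
For lens checking: the lighting setup (finishes minute 108, plus 10-minute gap → minute 118); rigging (finishes minute 60). Taking the maximum gives a start of minute 118, and it finishes at 118 + 43 = minute 161.
Actor marking has to wait for lens checking (finishes minute 161); the lighting setup (finishes minute 108, plus 15-minute gap → minute 123); rigging (finishes minute 60). The latest of these is minute 161, so actor marking runs minute 161 to 161 + 45 = minute 206.
The first take has to wait for actor marking (finishes minute 206); lens checking (finishes minute 161). The latest of these is minute 206, so the first take runs minute 206 to 206 + 70 = minute 276.

276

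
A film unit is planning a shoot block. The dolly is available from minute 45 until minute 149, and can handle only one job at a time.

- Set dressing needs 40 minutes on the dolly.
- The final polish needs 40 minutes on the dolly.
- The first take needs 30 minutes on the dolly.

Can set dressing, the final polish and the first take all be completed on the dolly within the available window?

The dolly window is 149 − 45 = 104 minutes.
Running back to back, the jobs need 40 + 40 + 30 = 110 minutes on the dolly.
Since 110 > 104, they cannot all fit.

No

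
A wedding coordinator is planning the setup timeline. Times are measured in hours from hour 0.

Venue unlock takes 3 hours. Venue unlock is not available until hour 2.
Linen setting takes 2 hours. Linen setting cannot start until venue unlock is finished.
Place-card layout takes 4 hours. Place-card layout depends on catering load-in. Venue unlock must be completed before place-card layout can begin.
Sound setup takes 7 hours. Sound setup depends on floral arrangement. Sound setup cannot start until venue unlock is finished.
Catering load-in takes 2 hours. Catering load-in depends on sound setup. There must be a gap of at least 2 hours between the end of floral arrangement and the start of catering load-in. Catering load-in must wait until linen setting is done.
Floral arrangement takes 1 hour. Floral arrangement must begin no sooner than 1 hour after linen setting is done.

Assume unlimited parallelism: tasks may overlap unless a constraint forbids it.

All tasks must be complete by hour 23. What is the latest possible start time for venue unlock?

3

To finish by hour 23, place-card layout (duration 4) must start no later than hour 19.
Since place-card layout (must start by hour 19) depends on it, catering load-in must finish by hour 19. Backing off its 2-hour duration gives a latest start of hour 17.
Sound setup feeds into catering load-in (must start by hour 17); so sound setup must finish by hour 17 and therefore start by hour 10.
Floral arrangement must finish in time for sound setup (must start by hour 10); catering load-in (must start by hour 17, minus 2-hour gap → hour 15). The tightest is hour 10, so floral arrangement must start by 10 − 1 = hour 9.
Linen setting must finish in time for floral arrangement (must start by hour 9, minus 1-hour gap → hour 8); catering load-in (must start by hour 17). The tightest is hour 8, so linen setting must start by 8 − 2 = hour 6.
For venue unlock: linen setting (must start by hour 6); sound setup (must start by hour 10); place-card layout (must start by hour 19). The most restrictive is hour 6; with a 3-hour duration, venue unlock must start by hour 3.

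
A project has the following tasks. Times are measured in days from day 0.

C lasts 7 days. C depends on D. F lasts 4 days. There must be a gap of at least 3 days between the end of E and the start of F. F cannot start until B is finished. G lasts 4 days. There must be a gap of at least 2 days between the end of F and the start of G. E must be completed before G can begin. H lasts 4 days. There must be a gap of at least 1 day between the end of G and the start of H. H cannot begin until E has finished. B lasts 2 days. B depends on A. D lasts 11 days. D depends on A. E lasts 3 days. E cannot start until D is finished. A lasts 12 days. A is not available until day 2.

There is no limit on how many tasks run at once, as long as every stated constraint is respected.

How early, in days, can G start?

A waits on its own release at day 2, so it starts at day 2 and finishes at 2 + 12 = day 14.
After A (finishes day 14), D can start at day 14 and finishes at day 25.
E cannot begin until D (finishes day 25). It runs from day 25 to 25 + 3 = day 28.
B cannot begin until A (finishes day 14). It runs from day 14 to 14 + 2 = day 16.
For F: E (finishes day 28, plus 3-day gap → day 31); B (finishes day 16). Taking the maximum gives a start of day 31, and it finishes at 31 + 4 = day 35.
G waits on F (finishes day 35, plus 2-day gap → day 37); E (finishes day 28). The latest of these is day 37, which is the earliest G can start.

37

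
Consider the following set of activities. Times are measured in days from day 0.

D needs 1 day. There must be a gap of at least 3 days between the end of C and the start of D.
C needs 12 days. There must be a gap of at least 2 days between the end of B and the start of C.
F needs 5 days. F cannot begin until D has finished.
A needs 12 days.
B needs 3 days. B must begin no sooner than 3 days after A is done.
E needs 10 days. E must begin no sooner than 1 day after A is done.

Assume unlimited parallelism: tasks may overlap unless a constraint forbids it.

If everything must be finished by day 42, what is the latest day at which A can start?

1

F must finish by day 42; it takes 5 days, so it must start by 42 − 5 = day 37.
D must finish before F (must start by day 37). With a 1-day duration, D must start by 37 − 1 = day 36.
Since D (must start by day 36, minus 3-day gap → day 33) depends on it, C must finish by day 33. Backing off its 12-day duration gives a latest start of day 21.
B has to be done before C (must start by day 21, minus 2-day gap → day 19). That means finishing by day 19, i.e. starting by 19 − 3 = day 16.
E must finish by day 42; it takes 10 days, so it must start by 42 − 10 = day 32.
A feeds B (must start by day 16, minus 3-day gap → day 13); E (must start by day 32, minus 1-day gap → day 31). Taking the minimum, A must finish by day 13 and start by 13 − 12 = day 1.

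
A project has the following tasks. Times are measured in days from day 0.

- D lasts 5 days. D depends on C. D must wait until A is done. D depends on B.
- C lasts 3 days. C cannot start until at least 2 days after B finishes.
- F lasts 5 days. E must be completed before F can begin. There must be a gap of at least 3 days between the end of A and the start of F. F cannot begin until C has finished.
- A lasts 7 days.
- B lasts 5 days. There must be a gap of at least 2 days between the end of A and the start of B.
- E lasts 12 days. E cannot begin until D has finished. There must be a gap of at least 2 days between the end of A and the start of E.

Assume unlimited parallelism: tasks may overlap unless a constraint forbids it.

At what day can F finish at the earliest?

A has no prerequisites, so it starts at day 0 and finishes at day 7.
B cannot begin until A (finishes day 7, plus 2-day gap → day 9). It runs from day 9 to 9 + 5 = day 14.
C waits on B (finishes day 14, plus 2-day gap → day 16), so it starts at day 16 and finishes at 16 + 3 = day 19.
D needs all of C (finishes day 19); A (finishes day 7); B (finishes day 14). That puts its earliest start at day 19; it finishes at 19 + 5 = day 24.
E has to wait for D (finishes day 24); A (finishes day 7, plus 2-day gap → day 9). The latest of these is day 24, so E runs day 24 to 24 + 12 = day 36.
F cannot start until E (finishes day 36); A (finishes day 7, plus 3-day gap → day 10); C (finishes day 19). The controlling bound is day 36, so F finishes at 36 + 5 = day 41.

41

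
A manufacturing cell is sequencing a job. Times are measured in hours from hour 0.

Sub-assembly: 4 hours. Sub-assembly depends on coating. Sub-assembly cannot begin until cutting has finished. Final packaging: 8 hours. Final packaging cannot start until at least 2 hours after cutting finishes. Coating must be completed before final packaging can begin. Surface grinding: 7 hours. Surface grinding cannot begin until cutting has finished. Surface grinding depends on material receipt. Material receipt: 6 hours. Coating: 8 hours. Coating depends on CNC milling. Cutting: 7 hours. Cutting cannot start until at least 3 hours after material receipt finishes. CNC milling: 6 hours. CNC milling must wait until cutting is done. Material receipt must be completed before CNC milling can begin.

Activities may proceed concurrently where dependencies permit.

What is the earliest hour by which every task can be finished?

38

Material receipt can start immediately at hour 0; it finishes at hour 6.
Cutting waits on material receipt (finishes hour 6, plus 3-hour gap → hour 9), so it starts at hour 9 and finishes at 9 + 7 = hour 16.
For surface grinding: cutting (finishes hour 16); material receipt (finishes hour 6). Taking the maximum gives a start of hour 16, and it finishes at 16 + 7 = hour 23.
For CNC milling: cutting (finishes hour 16); material receipt (finishes hour 6). Taking the maximum gives a start of hour 16, and it finishes at 16 + 6 = hour 22.
Coating cannot begin until CNC milling (finishes hour 22). It runs from hour 22 to 22 + 8 = hour 30.
Final packaging needs all of cutting (finishes hour 16, plus 2-hour gap → hour 18); coating (finishes hour 30). That puts its earliest start at hour 30; it finishes at 30 + 8 = hour 38.
Sub-assembly cannot start until coating (finishes hour 30); cutting (finishes hour 16). The controlling bound is hour 30, so sub-assembly finishes at 30 + 4 = hour 34.
All tasks are finished once the last one completes. Finish times: Material receipt at 6, Cutting at 16, CNC milling at 22, Surface grinding at 23, Coating at 30, Sub-assembly at 34, Final packaging at 38. The latest is hour 38.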